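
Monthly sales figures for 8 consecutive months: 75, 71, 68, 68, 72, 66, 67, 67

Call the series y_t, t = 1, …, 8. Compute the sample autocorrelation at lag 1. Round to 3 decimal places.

0.140

Mean ȳ = (75 + 71 + 68 + 68 + 72 + 66 + 67 + 67)/8 = 69.2500
Σ(y_t−ȳ)(y_{t+1}−ȳ) = (10.0625) + (-2.1875) + (1.5625) + (-3.4375) + (-8.9375) + (7.3125) + (5.0625) = 9.4375
Denominator Σ(y_t−ȳ)² = 67.5000
r_1 = 9.4375 / 67.5000 = 0.140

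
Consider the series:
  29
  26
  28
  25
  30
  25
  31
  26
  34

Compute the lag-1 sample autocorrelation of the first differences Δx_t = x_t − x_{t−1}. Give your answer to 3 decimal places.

First differences Δx: -3, 2, -3, 5, -5, 6, -5, 8
Mean of differences = 0.6250
Numerator Σ(Δx_t−Δx̄)(Δx_{t+1}−Δx̄) = -152.3906
Denominator Σ(Δx_t−Δx̄)² = 193.8750
r_1(Δx) = -152.3906 / 193.8750 = -0.786

-0.786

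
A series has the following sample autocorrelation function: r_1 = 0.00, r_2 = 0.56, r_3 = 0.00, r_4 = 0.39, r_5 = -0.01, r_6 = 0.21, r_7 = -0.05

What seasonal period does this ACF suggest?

The largest autocorrelation is r_2 = 0.56, with weaker echoes at lags 4 (0.39) and 6 (0.21); the remaining lags stay at or below 0.00.
The dominant spike at lag 2 indicates a seasonal period of 2.

2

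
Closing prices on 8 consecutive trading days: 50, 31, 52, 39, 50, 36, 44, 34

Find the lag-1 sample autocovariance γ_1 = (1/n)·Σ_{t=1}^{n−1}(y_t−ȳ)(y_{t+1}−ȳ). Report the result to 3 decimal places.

-41.000

Mean ȳ = (50 + 31 + 52 + 39 + 50 + 36 + 44 + 34)/8 = 42.0000
Σ_{t=1}^{7}(y_t−ȳ)(y_{t+1}−ȳ) = -328.0000
γ_1 = -328.0000 / 8 = -41.000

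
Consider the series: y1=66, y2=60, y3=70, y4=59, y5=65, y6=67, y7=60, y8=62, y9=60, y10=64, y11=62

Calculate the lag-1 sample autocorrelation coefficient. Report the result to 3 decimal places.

-0.550

Mean ȳ = (66 + 60 + 70 + 59 + 65 + 67 + 60 + 62 + 60 + 64 + 62)/11 = 63.1818
Numerator Σ_{t=1}^{10}(y_t−ȳ)(y_{t+1}−ȳ) = -68.0331
Denominator Σ(y_t−ȳ)² = 123.6364
r_1 = -68.0331 / 123.6364 = -0.550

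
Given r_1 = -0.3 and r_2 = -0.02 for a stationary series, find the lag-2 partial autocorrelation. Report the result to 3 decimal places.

φ_{22} = (r_2 − r_1²) / (1 − r_1²)
r_1² = (-0.3)² = 0.09
Numerator = -0.02 − 0.0900 = -0.1100; denominator = 1 − 0.0900 = 0.9100
φ_{22} = -0.1100 / 0.9100 = -0.121

-0.121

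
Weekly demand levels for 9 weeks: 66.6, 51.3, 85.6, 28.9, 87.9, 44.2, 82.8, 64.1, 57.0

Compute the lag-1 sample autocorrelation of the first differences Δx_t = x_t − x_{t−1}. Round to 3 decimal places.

-0.896

First differences Δx: -15.3, 34.3, -56.7, 59.0, -43.7, 38.6, -18.7, -7.1
Mean of differences = -1.2000
Numerator Σ(Δx_t−Δx̄)(Δx_{t+1}−Δx̄) = -10655.1500
Denominator Σ(Δx_t−Δx̄)² = 11894.7000
r_1(Δx) = -10655.1500 / 11894.7000 = -0.896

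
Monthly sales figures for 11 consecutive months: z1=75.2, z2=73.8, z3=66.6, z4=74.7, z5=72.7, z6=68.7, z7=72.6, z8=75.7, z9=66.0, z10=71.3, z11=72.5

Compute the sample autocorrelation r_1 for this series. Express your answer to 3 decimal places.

-0.343

Mean z̄ = (75.2 + 73.8 + 66.6 + 74.7 + 72.7 + 68.7 + 72.6 + 75.7 + 66.0 + 71.3 + 72.5)/11 = 71.8000
Numerator Σ_{t=1}^{10}(z_t−z̄)(z_{t+1}−z̄) = -38.2900
Denominator Σ(z_t−z̄)² = 111.6600
r_1 = -38.2900 / 111.6600 = -0.343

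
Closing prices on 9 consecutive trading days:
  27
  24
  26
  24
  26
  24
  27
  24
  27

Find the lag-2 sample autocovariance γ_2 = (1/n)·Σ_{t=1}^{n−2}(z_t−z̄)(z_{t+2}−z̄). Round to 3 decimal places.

1.191

Mean z̄ = (27 + 24 + 26 + 24 + 26 + 24 + 27 + 24 + 27)/9 = 25.4444
Σ_{t=1}^{7}(z_t−z̄)(z_{t+2}−z̄) = 10.7160
γ_2 = 10.7160 / 9 = 1.191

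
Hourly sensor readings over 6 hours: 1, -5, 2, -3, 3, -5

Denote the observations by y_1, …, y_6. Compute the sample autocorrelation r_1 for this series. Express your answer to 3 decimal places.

Mean ȳ = (1 − 5 + 2 − 3 + 3 − 5)/6 = -1.1667
Deviations from mean: 2.1667, -3.8333, 3.1667, -1.8333, 4.1667, -3.8333
Numerator Σ_{t=1}^{5}(y_t−ȳ)(y_{t+1}−ȳ) = -49.8611
Denominator Σ(y_t−ȳ)² = 64.8333
r_1 = -49.8611 / 64.8333 = -0.769

-0.769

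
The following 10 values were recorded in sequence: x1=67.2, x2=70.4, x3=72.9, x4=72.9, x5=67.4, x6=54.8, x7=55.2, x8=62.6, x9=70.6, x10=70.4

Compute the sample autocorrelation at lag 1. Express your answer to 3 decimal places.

0.585

Mean x̄ = (67.2 + 70.4 + 72.9 + 72.9 + 67.4 + 54.8 + 55.2 + 62.6 + 70.6 + 70.4)/10 = 66.4400
Numerator Σ_{t=1}^{9}(x_t−x̄)(x_{t+1}−x̄) = 239.8444
Denominator Σ(x_t−x̄)² = 410.2040
r_1 = 239.8444 / 410.2040 = 0.585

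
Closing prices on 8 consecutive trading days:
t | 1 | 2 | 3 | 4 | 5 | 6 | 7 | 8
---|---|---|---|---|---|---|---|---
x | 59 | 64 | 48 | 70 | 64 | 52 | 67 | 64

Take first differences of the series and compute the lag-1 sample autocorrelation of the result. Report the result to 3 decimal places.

-0.612

First differences Δx: 5, -16, 22, -6, -12, 15, -3
Mean of differences = 0.7143
Numerator Σ(Δx_t−Δx̄)(Δx_{t+1}−Δx̄) = -719.6531
Denominator Σ(Δx_t−Δx̄)² = 1175.4286
r_1(Δx) = -719.6531 / 1175.4286 = -0.612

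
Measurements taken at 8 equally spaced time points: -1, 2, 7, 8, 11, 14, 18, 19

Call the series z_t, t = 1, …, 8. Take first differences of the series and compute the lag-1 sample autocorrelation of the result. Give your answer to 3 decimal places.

-0.457

First differences Δz: 3, 5, 1, 3, 3, 4, 1
Mean of differences = 2.8571
Numerator Σ(Δz_t−Δz̄)(Δz_{t+1}−Δz̄) = -5.8776
Denominator Σ(Δz_t−Δz̄)² = 12.8571
r_1(Δz) = -5.8776 / 12.8571 = -0.457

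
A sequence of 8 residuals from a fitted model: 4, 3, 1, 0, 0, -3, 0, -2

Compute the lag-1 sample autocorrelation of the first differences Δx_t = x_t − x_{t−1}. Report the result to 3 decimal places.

First differences Δx: -1, -2, -1, 0, -3, 3, -2
Mean of differences = -0.8571
Numerator Σ(Δx_t−Δx̄)(Δx_{t+1}−Δx̄) = -14.3061
Denominator Σ(Δx_t−Δx̄)² = 22.8571
r_1(Δx) = -14.3061 / 22.8571 = -0.626

-0.626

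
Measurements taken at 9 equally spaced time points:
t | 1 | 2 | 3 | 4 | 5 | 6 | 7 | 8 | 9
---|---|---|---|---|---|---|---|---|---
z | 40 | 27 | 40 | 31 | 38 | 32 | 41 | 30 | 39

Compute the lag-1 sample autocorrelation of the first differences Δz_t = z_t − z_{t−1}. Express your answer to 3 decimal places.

-0.817

First differences Δz: -13, 13, -9, 7, -6, 9, -11, 9
Mean of differences = -0.1250
Numerator Σ(Δz_t−Δz̄)(Δz_{t+1}−Δz̄) = -642.6406
Denominator Σ(Δz_t−Δz̄)² = 786.8750
r_1(Δz) = -642.6406 / 786.8750 = -0.817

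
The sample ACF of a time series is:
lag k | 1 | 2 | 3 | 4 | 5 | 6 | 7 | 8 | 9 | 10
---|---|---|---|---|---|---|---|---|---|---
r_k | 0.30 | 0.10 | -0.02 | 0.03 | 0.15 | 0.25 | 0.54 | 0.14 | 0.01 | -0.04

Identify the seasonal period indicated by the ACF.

The largest autocorrelation is r_7 = 0.54; the remaining lags stay at or below 0.30. The elevated value at lag 1 (0.30), dropping to 0.10 at lag 2, reflects decaying short-term dependence rather than seasonality.
The dominant spike at lag 7 indicates a seasonal period of 7.

7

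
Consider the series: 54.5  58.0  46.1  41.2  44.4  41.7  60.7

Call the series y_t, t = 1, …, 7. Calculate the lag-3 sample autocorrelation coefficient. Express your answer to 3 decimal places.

-0.388

Mean ȳ = (54.5 + 58.0 + 46.1 + 41.2 + 44.4 + 41.7 + 60.7)/7 = 49.5143
Σ(y_t−ȳ)(y_{t+3}−ȳ) = (-41.4527) + (-43.3984) + (26.6802) + (-93.0012) = -151.1720
Denominator Σ(y_t−ȳ)² = 389.9886
r_3 = -151.1720 / 389.9886 = -0.388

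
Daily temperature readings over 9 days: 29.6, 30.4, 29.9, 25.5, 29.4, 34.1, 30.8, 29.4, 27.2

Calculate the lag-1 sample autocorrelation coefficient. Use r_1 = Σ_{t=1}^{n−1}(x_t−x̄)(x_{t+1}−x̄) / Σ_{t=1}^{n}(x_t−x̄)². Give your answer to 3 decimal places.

0.102

Mean x̄ = (29.6 + 30.4 + 29.9 + 25.5 + 29.4 + 34.1 + 30.8 + 29.4 + 27.2)/9 = 29.5889
Numerator Σ_{t=1}^{8}(x_t−x̄)(x_{t+1}−x̄) = 4.5954
Denominator Σ(x_t−x̄)² = 45.0689
r_1 = 4.5954 / 45.0689 = 0.102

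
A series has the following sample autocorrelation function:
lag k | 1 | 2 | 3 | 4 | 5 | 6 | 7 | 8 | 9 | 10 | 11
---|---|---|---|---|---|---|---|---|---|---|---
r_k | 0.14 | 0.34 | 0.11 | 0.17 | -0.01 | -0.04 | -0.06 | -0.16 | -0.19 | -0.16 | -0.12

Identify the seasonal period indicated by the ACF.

The largest autocorrelation is r_2 = 0.34, with a weaker echo at lag 4 (0.17); the remaining lags stay at or below 0.14.
The dominant spike at lag 2 indicates a seasonal period of 2.

2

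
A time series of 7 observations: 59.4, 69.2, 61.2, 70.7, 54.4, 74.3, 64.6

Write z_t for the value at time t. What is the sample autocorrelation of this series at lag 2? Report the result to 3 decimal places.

0.479

Mean z̄ = (59.4 + 69.2 + 61.2 + 70.7 + 54.4 + 74.3 + 64.6)/7 = 64.8286
Deviations from mean: -5.4286, 4.3714, -3.6286, 5.8714, -10.4286, 9.4714, -0.2286
Numerator Σ_{t=1}^{5}(z_t−z̄)(z_{t+2}−z̄) = 141.1998
Denominator Σ(z_t−z̄)² = 294.7343
r_2 = 141.1998 / 294.7343 = 0.479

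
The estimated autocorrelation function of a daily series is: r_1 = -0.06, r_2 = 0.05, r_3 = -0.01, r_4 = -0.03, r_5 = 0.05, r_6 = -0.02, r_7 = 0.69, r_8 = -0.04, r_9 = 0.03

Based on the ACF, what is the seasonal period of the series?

7

The largest autocorrelation is r_7 = 0.69; the remaining lags stay at or below 0.05.
The dominant spike at lag 7 indicates a seasonal period of 7.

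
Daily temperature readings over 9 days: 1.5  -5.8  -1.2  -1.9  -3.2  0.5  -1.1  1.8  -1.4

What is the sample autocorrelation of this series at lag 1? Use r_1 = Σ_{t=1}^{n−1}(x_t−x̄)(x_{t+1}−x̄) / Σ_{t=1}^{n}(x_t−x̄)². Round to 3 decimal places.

-0.324

Mean x̄ = (1.5 − 5.8 − 1.2 − 1.9 − 3.2 + 0.5 − 1.1 + 1.8 − 1.4)/9 = -1.2000
Numerator Σ_{t=1}^{8}(x_t−x̄)(x_{t+1}−x̄) = -14.5500
Denominator Σ(x_t−x̄)² = 44.8800
r_1 = -14.5500 / 44.8800 = -0.324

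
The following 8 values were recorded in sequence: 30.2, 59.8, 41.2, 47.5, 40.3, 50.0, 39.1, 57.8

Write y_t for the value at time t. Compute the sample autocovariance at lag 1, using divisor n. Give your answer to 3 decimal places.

Mean ȳ = (30.2 + 59.8 + 41.2 + 47.5 + 40.3 + 50.0 + 39.1 + 57.8)/8 = 45.7375
Deviations: -15.5375, 14.0625, -4.5375, 1.7625, -5.4375, 4.2625, -6.6375, 12.0625
Σ_{t=1}^{7}(y_t−ȳ)(y_{t+1}−ȳ) = -431.4202
γ_1 = -431.4202 / 8 = -53.928

-53.928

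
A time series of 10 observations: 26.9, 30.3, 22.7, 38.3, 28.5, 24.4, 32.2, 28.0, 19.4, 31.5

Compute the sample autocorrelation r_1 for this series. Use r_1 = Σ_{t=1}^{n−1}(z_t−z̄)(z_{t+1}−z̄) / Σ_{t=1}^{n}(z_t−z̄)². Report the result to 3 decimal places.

Mean z̄ = (26.9 + 30.3 + 22.7 + 38.3 + 28.5 + 24.4 + 32.2 + 28.0 + 19.4 + 31.5)/10 = 28.2200
Numerator Σ_{t=1}^{9}(z_t−z̄)(z_{t+1}−z̄) = -111.1844
Denominator Σ(z_t−z̄)² = 257.2560
r_1 = -111.1844 / 257.2560 = -0.432

-0.432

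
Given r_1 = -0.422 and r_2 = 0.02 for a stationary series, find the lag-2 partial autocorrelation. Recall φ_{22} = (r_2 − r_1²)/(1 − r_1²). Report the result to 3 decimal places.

φ_{22} = (r_2 − r_1²) / (1 − r_1²)
r_1² = (-0.422)² = 0.178084
Numerator = 0.02 − 0.1781 = -0.1581; denominator = 1 − 0.1781 = 0.8219
φ_{22} = -0.1581 / 0.8219 = -0.192

-0.192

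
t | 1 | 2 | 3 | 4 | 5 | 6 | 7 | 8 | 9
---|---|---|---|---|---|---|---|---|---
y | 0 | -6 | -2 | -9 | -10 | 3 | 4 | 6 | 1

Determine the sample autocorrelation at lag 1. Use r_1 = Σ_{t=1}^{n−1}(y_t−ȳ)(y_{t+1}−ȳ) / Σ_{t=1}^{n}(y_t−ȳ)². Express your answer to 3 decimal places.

0.415

Mean ȳ = (0 − 6 − 2 − 9 − 10 + 3 + 4 + 6 + 1)/9 = -1.4444
Numerator Σ_{t=1}^{8}(y_t−ȳ)(y_{t+1}−ȳ) = 109.6914
Denominator Σ(y_t−ȳ)² = 264.2222
r_1 = 109.6914 / 264.2222 = 0.415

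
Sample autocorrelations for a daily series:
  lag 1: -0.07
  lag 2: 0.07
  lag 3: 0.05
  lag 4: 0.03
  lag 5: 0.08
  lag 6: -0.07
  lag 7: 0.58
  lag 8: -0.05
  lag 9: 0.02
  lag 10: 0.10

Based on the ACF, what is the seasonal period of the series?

7

The largest autocorrelation is r_7 = 0.58; the remaining lags stay at or below 0.10.
The dominant spike at lag 7 indicates a seasonal period of 7.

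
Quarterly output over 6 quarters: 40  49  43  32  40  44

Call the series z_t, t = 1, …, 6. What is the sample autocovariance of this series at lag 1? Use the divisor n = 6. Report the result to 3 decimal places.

-0.685

Mean z̄ = (40 + 49 + 43 + 32 + 40 + 44)/6 = 41.3333
Σ_{t=1}^{5}(z_t−z̄)(z_{t+1}−z̄) = -4.1111
γ_1 = -4.1111 / 6 = -0.685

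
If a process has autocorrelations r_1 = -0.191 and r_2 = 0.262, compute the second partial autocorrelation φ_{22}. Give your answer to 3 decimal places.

φ_{22} = (r_2 − r_1²) / (1 − r_1²)
r_1² = (-0.191)² = 0.036481
Numerator = 0.262 − 0.0365 = 0.2255; denominator = 1 − 0.0365 = 0.9635
φ_{22} = 0.2255 / 0.9635 = 0.234

0.234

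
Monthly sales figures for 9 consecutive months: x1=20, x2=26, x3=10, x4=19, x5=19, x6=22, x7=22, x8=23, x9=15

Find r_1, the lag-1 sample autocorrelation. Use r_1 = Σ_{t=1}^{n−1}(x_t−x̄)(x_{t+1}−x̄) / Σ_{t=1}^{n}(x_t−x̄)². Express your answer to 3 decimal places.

Mean x̄ = (20 + 26 + 10 + 19 + 19 + 22 + 22 + 23 + 15)/9 = 19.5556
Numerator Σ_{t=1}^{8}(x_t−x̄)(x_{t+1}−x̄) = -55.7531
Denominator Σ(x_t−x̄)² = 178.2222
r_1 = -55.7531 / 178.2222 = -0.313

-0.313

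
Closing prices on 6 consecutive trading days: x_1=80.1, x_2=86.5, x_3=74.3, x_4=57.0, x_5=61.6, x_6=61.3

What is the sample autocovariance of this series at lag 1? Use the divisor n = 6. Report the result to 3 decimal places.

60.674

Mean x̄ = (80.1 + 86.5 + 74.3 + 57.0 + 61.6 + 61.3)/6 = 70.1333
Deviations: 9.9667, 16.3667, 4.1667, -13.1333, -8.5333, -8.8333
Σ_{t=1}^{5}(x_t−x̄)(x_{t+1}−x̄) = 364.0422
γ_1 = 364.0422 / 6 = 60.674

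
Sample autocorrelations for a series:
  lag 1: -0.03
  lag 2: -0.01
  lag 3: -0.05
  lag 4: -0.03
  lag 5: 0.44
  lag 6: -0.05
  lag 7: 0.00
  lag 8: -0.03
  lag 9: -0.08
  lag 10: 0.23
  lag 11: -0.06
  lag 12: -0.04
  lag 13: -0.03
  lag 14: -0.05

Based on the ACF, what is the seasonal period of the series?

The largest autocorrelation is r_5 = 0.44, with a weaker echo at lag 10 (0.23); the remaining lags stay at or below 0.00.
The dominant spike at lag 5 indicates a seasonal period of 5.

5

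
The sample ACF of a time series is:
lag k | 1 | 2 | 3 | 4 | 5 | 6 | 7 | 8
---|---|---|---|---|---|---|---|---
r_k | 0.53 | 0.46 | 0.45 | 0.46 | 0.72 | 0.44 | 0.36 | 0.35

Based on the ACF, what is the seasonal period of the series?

5

The largest autocorrelation is r_5 = 0.72; the remaining lags stay at or below 0.53. The elevated value at lag 1 (0.53), dropping to 0.46 at lag 2, reflects decaying short-term dependence rather than seasonality.
The dominant spike at lag 5 indicates a seasonal period of 5.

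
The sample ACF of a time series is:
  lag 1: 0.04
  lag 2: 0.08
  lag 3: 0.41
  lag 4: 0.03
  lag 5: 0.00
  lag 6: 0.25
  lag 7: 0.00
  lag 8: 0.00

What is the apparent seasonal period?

The largest autocorrelation is r_3 = 0.41, with a weaker echo at lag 6 (0.25); the remaining lags stay at or below 0.08.
The dominant spike at lag 3 indicates a seasonal period of 3.

3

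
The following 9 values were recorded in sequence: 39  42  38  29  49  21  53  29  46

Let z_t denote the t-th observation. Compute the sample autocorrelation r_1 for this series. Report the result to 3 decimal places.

Mean z̄ = (39 + 42 + 38 + 29 + 49 + 21 + 53 + 29 + 46)/9 = 38.4444
Numerator Σ_{t=1}^{8}(z_t−z̄)(z_{t+1}−z̄) = -741.9753
Denominator Σ(z_t−z̄)² = 876.2222
r_1 = -741.9753 / 876.2222 = -0.847

-0.847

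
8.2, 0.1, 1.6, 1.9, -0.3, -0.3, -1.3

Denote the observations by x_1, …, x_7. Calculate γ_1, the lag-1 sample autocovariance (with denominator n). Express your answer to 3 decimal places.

-0.330

Mean x̄ = (8.2 + 0.1 + 1.6 + 1.9 − 0.3 − 0.3 − 1.3)/7 = 1.4143
Deviations: 6.7857, -1.3143, 0.1857, 0.4857, -1.7143, -1.7143, -2.7143
Σ_{t=1}^{6}(x_t−x̄)(x_{t+1}−x̄) = -2.3131
γ_1 = -2.3131 / 7 = -0.330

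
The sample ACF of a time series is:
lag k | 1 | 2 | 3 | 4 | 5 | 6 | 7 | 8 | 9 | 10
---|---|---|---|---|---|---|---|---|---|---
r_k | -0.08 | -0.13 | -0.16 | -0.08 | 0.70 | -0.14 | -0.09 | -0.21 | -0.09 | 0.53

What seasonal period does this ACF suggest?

5

The largest autocorrelation is r_5 = 0.70, with a weaker echo at lag 10 (0.53); the remaining lags stay at or below -0.08.
The dominant spike at lag 5 indicates a seasonal period of 5.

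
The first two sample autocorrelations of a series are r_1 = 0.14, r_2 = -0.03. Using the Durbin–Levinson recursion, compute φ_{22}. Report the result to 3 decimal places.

φ_{22} = (r_2 − r_1²) / (1 − r_1²)
r_1² = (0.14)² = 0.0196
Numerator = -0.03 − 0.0196 = -0.0496; denominator = 1 − 0.0196 = 0.9804
φ_{22} = -0.0496 / 0.9804 = -0.051

-0.051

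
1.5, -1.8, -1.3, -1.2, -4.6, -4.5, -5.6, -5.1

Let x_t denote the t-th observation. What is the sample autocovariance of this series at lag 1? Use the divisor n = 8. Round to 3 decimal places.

2.441

Mean x̄ = (1.5 − 1.8 − 1.3 − 1.2 − 4.6 − 4.5 − 5.6 − 5.1)/8 = -2.8250
Σ_{t=1}^{7}(x_t−x̄)(x_{t+1}−x̄) = 19.5244
γ_1 = 19.5244 / 8 = 2.441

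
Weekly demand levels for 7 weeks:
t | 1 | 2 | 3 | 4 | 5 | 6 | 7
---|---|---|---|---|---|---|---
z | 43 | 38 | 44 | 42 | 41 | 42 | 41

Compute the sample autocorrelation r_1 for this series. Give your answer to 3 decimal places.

-0.620

Mean z̄ = (43 + 38 + 44 + 42 + 41 + 42 + 41)/7 = 41.5714
Deviations from mean: 1.4286, -3.5714, 2.4286, 0.4286, -0.5714, 0.4286, -0.5714
Σ(z_t−z̄)(z_{t+1}−z̄) = (-5.1020) + (-8.6735) + (1.0408) + (-0.2449) + (-0.2449) + (-0.2449) = -13.4694
Denominator Σ(z_t−z̄)² = 21.7143
r_1 = -13.4694 / 21.7143 = -0.620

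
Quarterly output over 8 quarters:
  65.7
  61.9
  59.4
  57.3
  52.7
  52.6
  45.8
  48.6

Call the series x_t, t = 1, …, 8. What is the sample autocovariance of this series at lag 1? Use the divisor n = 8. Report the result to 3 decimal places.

Mean x̄ = (65.7 + 61.9 + 59.4 + 57.3 + 52.7 + 52.6 + 45.8 + 48.6)/8 = 55.5000
Deviations: 10.2000, 6.4000, 3.9000, 1.8000, -2.8000, -2.9000, -9.7000, -6.9000
Σ_{t=1}^{7}(x_t−x̄)(x_{t+1}−x̄) = 195.4000
γ_1 = 195.4000 / 8 = 24.425

24.425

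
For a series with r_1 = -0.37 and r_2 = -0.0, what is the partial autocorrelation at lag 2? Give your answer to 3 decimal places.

φ_{22} = (r_2 − r_1²) / (1 − r_1²)
r_1² = (-0.37)² = 0.1369
Numerator = -0.0 − 0.1369 = -0.1369; denominator = 1 − 0.1369 = 0.8631
φ_{22} = -0.1369 / 0.8631 = -0.159

-0.159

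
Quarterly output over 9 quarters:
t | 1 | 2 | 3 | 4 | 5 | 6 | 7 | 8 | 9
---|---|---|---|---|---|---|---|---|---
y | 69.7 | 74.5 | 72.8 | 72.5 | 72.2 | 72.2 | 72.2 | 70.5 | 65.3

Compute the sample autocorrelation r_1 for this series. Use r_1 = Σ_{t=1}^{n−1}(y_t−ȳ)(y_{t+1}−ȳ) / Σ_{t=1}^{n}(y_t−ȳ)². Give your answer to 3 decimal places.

Mean ȳ = (69.7 + 74.5 + 72.8 + 72.5 + 72.2 + 72.2 + 72.2 + 70.5 + 65.3)/9 = 71.3222
Numerator Σ_{t=1}^{8}(y_t−ȳ)(y_{t+1}−ȳ) = 8.0862
Denominator Σ(y_t−ȳ)² = 55.5556
r_1 = 8.0862 / 55.5556 = 0.146

0.146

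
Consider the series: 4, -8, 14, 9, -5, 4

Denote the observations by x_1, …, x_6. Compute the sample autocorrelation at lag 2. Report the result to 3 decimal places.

Mean x̄ = (4 − 8 + 14 + 9 − 5 + 4)/6 = 3.0000
Deviations from mean: 1.0000, -11.0000, 11.0000, 6.0000, -8.0000, 1.0000
Σ(x_t−x̄)(x_{t+2}−x̄) = (11.0000) + (-66.0000) + (-88.0000) + (6.0000) = -137.0000
Denominator Σ(x_t−x̄)² = 344.0000
r_2 = -137.0000 / 344.0000 = -0.398

-0.398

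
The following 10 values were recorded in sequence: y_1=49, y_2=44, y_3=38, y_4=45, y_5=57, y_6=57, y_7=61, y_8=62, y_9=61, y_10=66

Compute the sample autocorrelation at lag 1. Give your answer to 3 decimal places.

0.704

Mean ȳ = (49 + 44 + 38 + 45 + 57 + 57 + 61 + 62 + 61 + 66)/10 = 54.0000
Numerator Σ_{t=1}^{9}(y_t−ȳ)(y_{t+1}−ȳ) = 553.0000
Denominator Σ(y_t−ȳ)² = 786.0000
r_1 = 553.0000 / 786.0000 = 0.704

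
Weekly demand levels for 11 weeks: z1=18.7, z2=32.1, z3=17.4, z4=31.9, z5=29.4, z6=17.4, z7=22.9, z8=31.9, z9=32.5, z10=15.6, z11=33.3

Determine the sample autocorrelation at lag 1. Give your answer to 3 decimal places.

Mean z̄ = (18.7 + 32.1 + 17.4 + 31.9 + 29.4 + 17.4 + 22.9 + 31.9 + 32.5 + 15.6 + 33.3)/11 = 25.7364
Numerator Σ_{t=1}^{10}(z_t−z̄)(z_{t+1}−z̄) = -254.5440
Denominator Σ(z_t−z̄)² = 532.1455
r_1 = -254.5440 / 532.1455 = -0.478

-0.478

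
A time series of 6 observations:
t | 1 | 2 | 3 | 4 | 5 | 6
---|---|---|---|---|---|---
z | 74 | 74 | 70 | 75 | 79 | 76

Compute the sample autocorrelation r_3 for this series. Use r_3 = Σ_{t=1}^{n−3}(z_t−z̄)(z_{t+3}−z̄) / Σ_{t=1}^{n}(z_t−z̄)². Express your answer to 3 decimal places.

Mean z̄ = (74 + 74 + 70 + 75 + 79 + 76)/6 = 74.6667
Σ(z_t−z̄)(z_{t+3}−z̄) = (-0.2222) + (-2.8889) + (-6.2222) = -9.3333
Denominator Σ(z_t−z̄)² = 43.3333
r_3 = -9.3333 / 43.3333 = -0.215

-0.215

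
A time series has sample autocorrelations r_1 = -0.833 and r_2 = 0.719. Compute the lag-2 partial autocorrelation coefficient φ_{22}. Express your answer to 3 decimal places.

φ_{22} = (r_2 − r_1²) / (1 − r_1²)
r_1² = (-0.833)² = 0.693889
Numerator = 0.719 − 0.6939 = 0.0251; denominator = 1 − 0.6939 = 0.3061
φ_{22} = 0.0251 / 0.3061 = 0.082

0.082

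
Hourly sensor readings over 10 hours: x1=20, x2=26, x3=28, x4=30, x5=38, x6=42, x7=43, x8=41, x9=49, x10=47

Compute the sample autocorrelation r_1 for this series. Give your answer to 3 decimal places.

Mean x̄ = (20 + 26 + 28 + 30 + 38 + 42 + 43 + 41 + 49 + 47)/10 = 36.4000
Numerator Σ_{t=1}^{9}(x_t−x̄)(x_{t+1}−x̄) = 569.2400
Denominator Σ(x_t−x̄)² = 858.4000
r_1 = 569.2400 / 858.4000 = 0.663

0.663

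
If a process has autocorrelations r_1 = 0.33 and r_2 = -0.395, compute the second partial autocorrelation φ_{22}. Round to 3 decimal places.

φ_{22} = (r_2 − r_1²) / (1 − r_1²)
r_1² = (0.33)² = 0.1089
Numerator = -0.395 − 0.1089 = -0.5039; denominator = 1 − 0.1089 = 0.8911
φ_{22} = -0.5039 / 0.8911 = -0.565

-0.565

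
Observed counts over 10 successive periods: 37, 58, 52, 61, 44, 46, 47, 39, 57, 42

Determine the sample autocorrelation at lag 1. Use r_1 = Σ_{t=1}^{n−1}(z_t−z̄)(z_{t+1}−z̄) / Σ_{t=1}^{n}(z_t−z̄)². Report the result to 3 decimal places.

-0.308

Mean z̄ = (37 + 58 + 52 + 61 + 44 + 46 + 47 + 39 + 57 + 42)/10 = 48.3000
Numerator Σ_{t=1}^{9}(z_t−z̄)(z_{t+1}−z̄) = -192.0900
Denominator Σ(z_t−z̄)² = 624.1000
r_1 = -192.0900 / 624.1000 = -0.308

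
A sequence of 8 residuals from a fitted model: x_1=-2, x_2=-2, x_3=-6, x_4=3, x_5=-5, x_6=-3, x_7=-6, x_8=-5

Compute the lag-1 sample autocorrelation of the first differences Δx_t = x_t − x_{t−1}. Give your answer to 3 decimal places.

-0.777

First differences Δx: 0, -4, 9, -8, 2, -3, 1
Mean of differences = -0.4286
Numerator Σ(Δx_t−Δx̄)(Δx_{t+1}−Δx̄) = -134.8980
Denominator Σ(Δx_t−Δx̄)² = 173.7143
r_1(Δx) = -134.8980 / 173.7143 = -0.777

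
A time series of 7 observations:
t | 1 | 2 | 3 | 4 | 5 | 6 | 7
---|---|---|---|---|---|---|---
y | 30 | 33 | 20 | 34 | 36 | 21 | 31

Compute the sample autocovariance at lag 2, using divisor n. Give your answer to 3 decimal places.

Mean ȳ = (30 + 33 + 20 + 34 + 36 + 21 + 31)/7 = 29.2857
Σ_{t=1}^{5}(y_t−ȳ)(y_{t+2}−ȳ) = -79.0204
γ_2 = -79.0204 / 7 = -11.289

-11.289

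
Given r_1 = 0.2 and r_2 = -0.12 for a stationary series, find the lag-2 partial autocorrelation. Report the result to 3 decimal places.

φ_{22} = (r_2 − r_1²) / (1 − r_1²)
r_1² = (0.2)² = 0.04
Numerator = -0.12 − 0.0400 = -0.1600; denominator = 1 − 0.0400 = 0.9600
φ_{22} = -0.1600 / 0.9600 = -0.167

-0.167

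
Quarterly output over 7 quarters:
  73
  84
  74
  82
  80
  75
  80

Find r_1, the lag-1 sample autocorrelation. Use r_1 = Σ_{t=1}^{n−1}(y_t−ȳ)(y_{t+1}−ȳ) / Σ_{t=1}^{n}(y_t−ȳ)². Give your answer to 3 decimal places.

-0.690

Mean ȳ = (73 + 84 + 74 + 82 + 80 + 75 + 80)/7 = 78.2857
Deviations from mean: -5.2857, 5.7143, -4.2857, 3.7143, 1.7143, -3.2857, 1.7143
Σ(y_t−ȳ)(y_{t+1}−ȳ) = (-30.2041) + (-24.4898) + (-15.9184) + (6.3673) + (-5.6327) + (-5.6327) = -75.5102
Denominator Σ(y_t−ȳ)² = 109.4286
r_1 = -75.5102 / 109.4286 = -0.690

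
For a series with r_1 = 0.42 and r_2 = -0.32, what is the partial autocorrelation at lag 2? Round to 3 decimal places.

φ_{22} = (r_2 − r_1²) / (1 − r_1²)
r_1² = (0.42)² = 0.1764
Numerator = -0.32 − 0.1764 = -0.4964; denominator = 1 − 0.1764 = 0.8236
φ_{22} = -0.4964 / 0.8236 = -0.603

-0.603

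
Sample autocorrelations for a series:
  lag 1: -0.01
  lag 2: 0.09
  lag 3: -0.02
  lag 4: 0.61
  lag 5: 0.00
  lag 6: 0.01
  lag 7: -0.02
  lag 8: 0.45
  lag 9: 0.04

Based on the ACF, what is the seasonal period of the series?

4

The largest autocorrelation is r_4 = 0.61, with a weaker echo at lag 8 (0.45); the remaining lags stay at or below 0.09.
The dominant spike at lag 4 indicates a seasonal period of 4.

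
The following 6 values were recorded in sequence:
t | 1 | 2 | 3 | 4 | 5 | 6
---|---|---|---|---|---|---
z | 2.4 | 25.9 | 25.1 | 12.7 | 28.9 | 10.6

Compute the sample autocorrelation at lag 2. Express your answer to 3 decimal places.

-0.064

Mean z̄ = (2.4 + 25.9 + 25.1 + 12.7 + 28.9 + 10.6)/6 = 17.6000
Numerator Σ_{t=1}^{4}(z_t−z̄)(z_{t+2}−z̄) = -35.6200
Denominator Σ(z_t−z̄)² = 556.8800
r_2 = -35.6200 / 556.8800 = -0.064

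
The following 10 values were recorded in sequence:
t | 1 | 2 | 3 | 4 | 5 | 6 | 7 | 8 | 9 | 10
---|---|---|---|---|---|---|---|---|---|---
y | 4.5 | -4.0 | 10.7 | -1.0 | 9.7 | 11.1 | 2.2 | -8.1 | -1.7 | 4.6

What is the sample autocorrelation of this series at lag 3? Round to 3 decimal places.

-0.257

Mean ȳ = (4.5 − 4.0 + 10.7 − 1.0 + 9.7 + 11.1 + 2.2 − 8.1 − 1.7 + 4.6)/10 = 2.8000
Numerator Σ_{t=1}^{7}(y_t−ȳ)(y_{t+3}−ȳ) = -99.1700
Denominator Σ(y_t−ȳ)² = 385.1400
r_3 = -99.1700 / 385.1400 = -0.257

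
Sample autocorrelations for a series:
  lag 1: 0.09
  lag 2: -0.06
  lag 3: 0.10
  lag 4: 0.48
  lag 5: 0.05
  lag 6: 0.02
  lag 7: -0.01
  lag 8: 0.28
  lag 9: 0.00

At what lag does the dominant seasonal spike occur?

4

The largest autocorrelation is r_4 = 0.48, with a weaker echo at lag 8 (0.28); the remaining lags stay at or below 0.10.
The dominant spike at lag 4 indicates a seasonal period of 4.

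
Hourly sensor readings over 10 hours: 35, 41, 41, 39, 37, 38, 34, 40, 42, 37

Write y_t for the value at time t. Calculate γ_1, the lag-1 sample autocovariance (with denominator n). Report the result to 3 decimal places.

Mean ȳ = (35 + 41 + 41 + 39 + 37 + 38 + 34 + 40 + 42 + 37)/10 = 38.4000
Σ_{t=1}^{9}(y_t−ȳ)(y_{t+1}−ȳ) = -5.3600
γ_1 = -5.3600 / 10 = -0.536

-0.536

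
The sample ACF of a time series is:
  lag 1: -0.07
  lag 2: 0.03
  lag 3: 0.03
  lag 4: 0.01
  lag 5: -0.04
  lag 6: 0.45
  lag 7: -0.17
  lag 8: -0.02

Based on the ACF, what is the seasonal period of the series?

The largest autocorrelation is r_6 = 0.45; the remaining lags stay at or below 0.03.
The dominant spike at lag 6 indicates a seasonal period of 6.

6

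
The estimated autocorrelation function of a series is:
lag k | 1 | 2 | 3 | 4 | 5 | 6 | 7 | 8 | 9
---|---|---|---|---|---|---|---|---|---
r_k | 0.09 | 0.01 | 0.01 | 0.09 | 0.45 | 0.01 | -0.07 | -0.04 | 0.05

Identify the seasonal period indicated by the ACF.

5

The largest autocorrelation is r_5 = 0.45; the remaining lags stay at or below 0.09.
The dominant spike at lag 5 indicates a seasonal period of 5.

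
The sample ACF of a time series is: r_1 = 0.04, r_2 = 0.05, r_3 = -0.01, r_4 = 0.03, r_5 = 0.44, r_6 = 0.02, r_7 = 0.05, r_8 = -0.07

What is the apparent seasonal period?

5

The largest autocorrelation is r_5 = 0.44; the remaining lags stay at or below 0.05.
The dominant spike at lag 5 indicates a seasonal period of 5.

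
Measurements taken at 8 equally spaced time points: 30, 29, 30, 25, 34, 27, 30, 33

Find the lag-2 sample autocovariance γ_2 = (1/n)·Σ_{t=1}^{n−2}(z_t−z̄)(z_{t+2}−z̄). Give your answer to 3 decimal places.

1.234

Mean z̄ = (30 + 29 + 30 + 25 + 34 + 27 + 30 + 33)/8 = 29.7500
Σ_{t=1}^{6}(z_t−z̄)(z_{t+2}−z̄) = 9.8750
γ_2 = 9.8750 / 8 = 1.234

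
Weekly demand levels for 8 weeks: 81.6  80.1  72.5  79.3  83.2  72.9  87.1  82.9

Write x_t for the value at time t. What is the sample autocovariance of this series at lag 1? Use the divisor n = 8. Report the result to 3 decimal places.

Mean x̄ = (81.6 + 80.1 + 72.5 + 79.3 + 83.2 + 72.9 + 87.1 + 82.9)/8 = 79.9500
Σ_{t=1}^{7}(x_t−x̄)(x_{t+1}−x̄) = -50.3675
γ_1 = -50.3675 / 8 = -6.296

-6.296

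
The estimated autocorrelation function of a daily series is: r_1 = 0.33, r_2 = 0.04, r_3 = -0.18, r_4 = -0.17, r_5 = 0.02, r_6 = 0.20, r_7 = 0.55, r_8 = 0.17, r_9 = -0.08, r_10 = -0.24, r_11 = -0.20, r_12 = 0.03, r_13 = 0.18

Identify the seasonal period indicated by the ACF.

7

The largest autocorrelation is r_7 = 0.55; the remaining lags stay at or below 0.33. The elevated value at lag 1 (0.33), dropping to 0.04 at lag 2, reflects decaying short-term dependence rather than seasonality.
The dominant spike at lag 7 indicates a seasonal period of 7.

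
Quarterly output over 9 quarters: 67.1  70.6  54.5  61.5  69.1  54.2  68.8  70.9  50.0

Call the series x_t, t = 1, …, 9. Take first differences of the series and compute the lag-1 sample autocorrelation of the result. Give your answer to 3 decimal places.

-0.381

First differences Δx: 3.5, -16.1, 7.0, 7.6, -14.9, 14.6, 2.1, -20.9
Mean of differences = -2.1375
Numerator Σ(Δx_t−Δx̄)(Δx_{t+1}−Δx̄) = -463.7877
Denominator Σ(Δx_t−Δx̄)² = 1218.0588
r_1(Δx) = -463.7877 / 1218.0588 = -0.381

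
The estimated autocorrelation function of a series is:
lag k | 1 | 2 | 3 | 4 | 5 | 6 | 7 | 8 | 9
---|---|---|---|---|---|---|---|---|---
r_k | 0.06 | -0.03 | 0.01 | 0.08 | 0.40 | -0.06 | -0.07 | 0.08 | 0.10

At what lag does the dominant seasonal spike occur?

The largest autocorrelation is r_5 = 0.40; the remaining lags stay at or below 0.10.
The dominant spike at lag 5 indicates a seasonal period of 5.

5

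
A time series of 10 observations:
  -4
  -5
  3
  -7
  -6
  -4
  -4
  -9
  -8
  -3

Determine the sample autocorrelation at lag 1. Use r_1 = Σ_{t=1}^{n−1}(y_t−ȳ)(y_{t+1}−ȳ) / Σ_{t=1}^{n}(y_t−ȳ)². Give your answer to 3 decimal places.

-0.121

Mean ȳ = (-4 − 5 + 3 − 7 − 6 − 4 − 4 − 9 − 8 − 3)/10 = -4.7000
Numerator Σ_{t=1}^{9}(y_t−ȳ)(y_{t+1}−ȳ) = -12.0900
Denominator Σ(y_t−ȳ)² = 100.1000
r_1 = -12.0900 / 100.1000 = -0.121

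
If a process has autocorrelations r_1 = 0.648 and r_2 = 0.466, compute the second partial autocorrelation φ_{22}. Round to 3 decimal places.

0.079

φ_{22} = (r_2 − r_1²) / (1 − r_1²)
r_1² = (0.648)² = 0.419904
Numerator = 0.466 − 0.4199 = 0.0461; denominator = 1 − 0.4199 = 0.5801
φ_{22} = 0.0461 / 0.5801 = 0.079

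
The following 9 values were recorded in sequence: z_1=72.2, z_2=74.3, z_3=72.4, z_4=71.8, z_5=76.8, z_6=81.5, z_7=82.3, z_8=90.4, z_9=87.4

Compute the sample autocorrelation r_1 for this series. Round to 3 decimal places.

Mean z̄ = (72.2 + 74.3 + 72.4 + 71.8 + 76.8 + 81.5 + 82.3 + 90.4 + 87.4)/9 = 78.7889
Numerator Σ_{t=1}^{8}(z_t−z̄)(z_{t+1}−z̄) = 261.6865
Denominator Σ(z_t−z̄)² = 385.8289
r_1 = 261.6865 / 385.8289 = 0.678

0.678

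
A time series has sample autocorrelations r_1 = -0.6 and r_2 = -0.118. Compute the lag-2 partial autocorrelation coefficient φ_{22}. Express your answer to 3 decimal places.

-0.747

φ_{22} = (r_2 − r_1²) / (1 − r_1²)
r_1² = (-0.6)² = 0.36
Numerator = -0.118 − 0.3600 = -0.4780; denominator = 1 − 0.3600 = 0.6400
φ_{22} = -0.4780 / 0.6400 = -0.747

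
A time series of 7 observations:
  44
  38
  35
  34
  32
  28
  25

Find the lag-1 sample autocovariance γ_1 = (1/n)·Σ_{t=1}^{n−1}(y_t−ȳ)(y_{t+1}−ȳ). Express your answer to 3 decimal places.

Mean ȳ = (44 + 38 + 35 + 34 + 32 + 28 + 25)/7 = 33.7143
Deviations: 10.2857, 4.2857, 1.2857, 0.2857, -1.7143, -5.7143, -8.7143
Σ_{t=1}^{6}(y_t−ȳ)(y_{t+1}−ȳ) = 109.0612
γ_1 = 109.0612 / 7 = 15.580

15.580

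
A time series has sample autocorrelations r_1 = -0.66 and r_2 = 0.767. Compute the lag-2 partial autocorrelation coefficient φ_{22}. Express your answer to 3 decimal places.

φ_{22} = (r_2 − r_1²) / (1 − r_1²)
r_1² = (-0.66)² = 0.4356
Numerator = 0.767 − 0.4356 = 0.3314; denominator = 1 − 0.4356 = 0.5644
φ_{22} = 0.3314 / 0.5644 = 0.587

0.587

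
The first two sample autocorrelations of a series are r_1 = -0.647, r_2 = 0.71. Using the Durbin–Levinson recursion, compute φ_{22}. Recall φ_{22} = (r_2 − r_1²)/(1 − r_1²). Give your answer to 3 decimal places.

0.501

φ_{22} = (r_2 − r_1²) / (1 − r_1²)
r_1² = (-0.647)² = 0.418609
Numerator = 0.71 − 0.4186 = 0.2914; denominator = 1 − 0.4186 = 0.5814
φ_{22} = 0.2914 / 0.5814 = 0.501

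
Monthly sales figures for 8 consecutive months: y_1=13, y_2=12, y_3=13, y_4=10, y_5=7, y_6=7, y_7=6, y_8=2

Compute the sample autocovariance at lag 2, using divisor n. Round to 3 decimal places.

Mean ȳ = (13 + 12 + 13 + 10 + 7 + 7 + 6 + 2)/8 = 8.7500
Deviations: 4.2500, 3.2500, 4.2500, 1.2500, -1.7500, -1.7500, -2.7500, -6.7500
Σ_{t=1}^{6}(y_t−ȳ)(y_{t+2}−ȳ) = 29.1250
γ_2 = 29.1250 / 8 = 3.641

3.641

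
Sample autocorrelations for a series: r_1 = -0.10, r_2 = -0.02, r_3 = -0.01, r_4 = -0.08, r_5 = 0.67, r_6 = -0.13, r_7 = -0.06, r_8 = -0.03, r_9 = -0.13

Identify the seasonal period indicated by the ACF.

5

The largest autocorrelation is r_5 = 0.67; the remaining lags stay at or below -0.01.
The dominant spike at lag 5 indicates a seasonal period of 5.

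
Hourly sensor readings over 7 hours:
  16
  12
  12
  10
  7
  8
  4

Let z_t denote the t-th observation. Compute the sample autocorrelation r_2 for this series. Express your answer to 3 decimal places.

0.256

Mean z̄ = (16 + 12 + 12 + 10 + 7 + 8 + 4)/7 = 9.8571
Deviations from mean: 6.1429, 2.1429, 2.1429, 0.1429, -2.8571, -1.8571, -5.8571
Σ(z_t−z̄)(z_{t+2}−z̄) = (13.1633) + (0.3061) + (-6.1224) + (-0.2653) + (16.7347) = 23.8163
Denominator Σ(z_t−z̄)² = 92.8571
r_2 = 23.8163 / 92.8571 = 0.256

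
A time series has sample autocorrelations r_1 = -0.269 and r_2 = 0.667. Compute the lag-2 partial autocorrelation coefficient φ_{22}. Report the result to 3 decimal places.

φ_{22} = (r_2 − r_1²) / (1 − r_1²)
r_1² = (-0.269)² = 0.072361
Numerator = 0.667 − 0.0724 = 0.5946; denominator = 1 − 0.0724 = 0.9276
φ_{22} = 0.5946 / 0.9276 = 0.641

0.641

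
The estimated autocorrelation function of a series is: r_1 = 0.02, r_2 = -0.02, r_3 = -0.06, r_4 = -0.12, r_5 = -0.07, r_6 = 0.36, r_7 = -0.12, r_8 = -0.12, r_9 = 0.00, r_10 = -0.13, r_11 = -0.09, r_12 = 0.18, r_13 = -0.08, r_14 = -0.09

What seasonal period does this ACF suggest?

The largest autocorrelation is r_6 = 0.36, with a weaker echo at lag 12 (0.18); the remaining lags stay at or below 0.02.
The dominant spike at lag 6 indicates a seasonal period of 6.

6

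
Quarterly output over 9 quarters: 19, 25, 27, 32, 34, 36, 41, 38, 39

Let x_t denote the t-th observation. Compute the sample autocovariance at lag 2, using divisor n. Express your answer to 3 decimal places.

Mean x̄ = (19 + 25 + 27 + 32 + 34 + 36 + 41 + 38 + 39)/9 = 32.3333
Σ_{t=1}^{7}(x_t−x̄)(x_{t+2}−x̄) = 156.4444
γ_2 = 156.4444 / 9 = 17.383

17.383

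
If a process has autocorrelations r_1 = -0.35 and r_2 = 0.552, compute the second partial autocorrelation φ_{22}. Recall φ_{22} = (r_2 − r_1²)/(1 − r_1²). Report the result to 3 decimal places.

0.489

φ_{22} = (r_2 − r_1²) / (1 − r_1²)
r_1² = (-0.35)² = 0.1225
Numerator = 0.552 − 0.1225 = 0.4295; denominator = 1 − 0.1225 = 0.8775
φ_{22} = 0.4295 / 0.8775 = 0.489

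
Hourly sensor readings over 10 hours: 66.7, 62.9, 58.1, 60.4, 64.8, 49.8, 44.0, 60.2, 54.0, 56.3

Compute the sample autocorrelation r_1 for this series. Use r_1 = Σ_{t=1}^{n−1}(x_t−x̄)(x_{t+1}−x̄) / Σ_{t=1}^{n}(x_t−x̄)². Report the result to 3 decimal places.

Mean x̄ = (66.7 + 62.9 + 58.1 + 60.4 + 64.8 + 49.8 + 44.0 + 60.2 + 54.0 + 56.3)/10 = 57.7200
Numerator Σ_{t=1}^{9}(x_t−x̄)(x_{t+1}−x̄) = 83.0976
Denominator Σ(x_t−x̄)² = 437.8960
r_1 = 83.0976 / 437.8960 = 0.190

0.190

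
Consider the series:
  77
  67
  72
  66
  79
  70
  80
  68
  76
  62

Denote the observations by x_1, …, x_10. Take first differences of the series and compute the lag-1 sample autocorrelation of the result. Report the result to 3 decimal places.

-0.765

First differences Δx: -10, 5, -6, 13, -9, 10, -12, 8, -14
Mean of differences = -1.6667
Numerator Σ(Δx_t−Δx̄)(Δx_{t+1}−Δx̄) = -680.7778
Denominator Σ(Δx_t−Δx̄)² = 890.0000
r_1(Δx) = -680.7778 / 890.0000 = -0.765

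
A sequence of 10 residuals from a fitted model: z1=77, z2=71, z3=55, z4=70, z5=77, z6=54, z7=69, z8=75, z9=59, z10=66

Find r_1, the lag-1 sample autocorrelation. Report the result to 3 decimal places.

Mean z̄ = (77 + 71 + 55 + 70 + 77 + 54 + 69 + 75 + 59 + 66)/10 = 67.3000
Numerator Σ_{t=1}^{9}(z_t−z̄)(z_{t+1}−z̄) = -208.2900
Denominator Σ(z_t−z̄)² = 670.1000
r_1 = -208.2900 / 670.1000 = -0.311

-0.311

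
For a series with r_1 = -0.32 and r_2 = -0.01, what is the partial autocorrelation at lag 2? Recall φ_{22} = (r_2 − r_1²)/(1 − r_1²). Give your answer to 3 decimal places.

φ_{22} = (r_2 − r_1²) / (1 − r_1²)
r_1² = (-0.32)² = 0.1024
Numerator = -0.01 − 0.1024 = -0.1124; denominator = 1 − 0.1024 = 0.8976
φ_{22} = -0.1124 / 0.8976 = -0.125

-0.125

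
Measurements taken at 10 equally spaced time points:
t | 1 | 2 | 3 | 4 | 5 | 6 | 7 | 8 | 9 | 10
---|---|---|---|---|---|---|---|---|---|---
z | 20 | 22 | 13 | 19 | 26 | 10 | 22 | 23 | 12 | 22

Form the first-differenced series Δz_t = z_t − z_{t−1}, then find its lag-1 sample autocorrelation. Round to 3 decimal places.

First differences Δz: 2, -9, 6, 7, -16, 12, 1, -11, 10
Mean of differences = 0.2222
Numerator Σ(Δz_t−Δz̄)(Δz_{t+1}−Δz̄) = -440.8272
Denominator Σ(Δz_t−Δz̄)² = 791.5556
r_1(Δz) = -440.8272 / 791.5556 = -0.557

-0.557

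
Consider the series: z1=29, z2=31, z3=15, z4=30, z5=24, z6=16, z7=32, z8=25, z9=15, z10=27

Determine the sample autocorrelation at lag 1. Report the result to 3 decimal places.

Mean z̄ = (29 + 31 + 15 + 30 + 24 + 16 + 32 + 25 + 15 + 27)/10 = 24.4000
Numerator Σ_{t=1}^{9}(z_t−z̄)(z_{t+1}−z̄) = -172.5600
Denominator Σ(z_t−z̄)² = 408.4000
r_1 = -172.5600 / 408.4000 = -0.423

-0.423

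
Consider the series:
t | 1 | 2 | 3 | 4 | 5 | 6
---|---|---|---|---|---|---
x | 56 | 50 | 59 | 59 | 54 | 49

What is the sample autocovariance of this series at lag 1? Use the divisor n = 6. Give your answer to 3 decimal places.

Mean x̄ = (56 + 50 + 59 + 59 + 54 + 49)/6 = 54.5000
Σ_{t=1}^{5}(x_t−x̄)(x_{t+1}−x̄) = -6.2500
γ_1 = -6.2500 / 6 = -1.042

-1.042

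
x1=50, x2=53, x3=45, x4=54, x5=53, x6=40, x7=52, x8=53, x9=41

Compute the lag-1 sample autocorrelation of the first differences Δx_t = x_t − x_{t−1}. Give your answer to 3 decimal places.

-0.413

First differences Δx: 3, -8, 9, -1, -13, 12, 1, -12
Mean of differences = -1.1250
Numerator Σ(Δx_t−Δx̄)(Δx_{t+1}−Δx̄) = -249.2656
Denominator Σ(Δx_t−Δx̄)² = 602.8750
r_1(Δx) = -249.2656 / 602.8750 = -0.413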